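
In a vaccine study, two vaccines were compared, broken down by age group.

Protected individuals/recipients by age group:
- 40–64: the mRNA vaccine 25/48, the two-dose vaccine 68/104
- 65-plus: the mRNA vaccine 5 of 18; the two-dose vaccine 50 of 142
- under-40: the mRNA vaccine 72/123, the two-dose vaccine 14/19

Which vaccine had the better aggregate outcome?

the mRNA vaccine

40–64: the mRNA vaccine 25/48 = 52.1%, the two-dose vaccine 68/104 = 65.4% → the two-dose vaccine
65-plus: the mRNA vaccine 5/18 = 27.8%, the two-dose vaccine 50/142 = 35.2% → the two-dose vaccine
Under-40: the mRNA vaccine 72/123 = 58.5%, the two-dose vaccine 14/19 = 73.7% → the two-dose vaccine
Overall: the mRNA vaccine 102/189 = 54.0%, the two-dose vaccine 132/265 = 49.8% → the mRNA vaccine
(The two-dose vaccine wins every age group but the mRNA vaccine wins overall — the two-dose vaccine's recipients skew toward the low-rate 65-plus group.)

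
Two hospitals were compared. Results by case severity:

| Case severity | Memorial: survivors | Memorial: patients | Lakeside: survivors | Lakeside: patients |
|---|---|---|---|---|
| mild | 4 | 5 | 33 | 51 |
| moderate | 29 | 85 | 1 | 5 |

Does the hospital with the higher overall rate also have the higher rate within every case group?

No

Mild: Memorial 4/5 = 80.0%, Lakeside 33/51 = 64.7% → Memorial
Moderate: Memorial 29/85 = 34.1%, Lakeside 1/5 = 20.0% → Memorial
Overall: Memorial 33/90 = 36.7%, Lakeside 34/56 = 60.7% → Lakeside
Memorial wins each case group but Lakeside wins overall — the comparison reverses. Memorial's patients skew toward moderate, which has a lower base rate.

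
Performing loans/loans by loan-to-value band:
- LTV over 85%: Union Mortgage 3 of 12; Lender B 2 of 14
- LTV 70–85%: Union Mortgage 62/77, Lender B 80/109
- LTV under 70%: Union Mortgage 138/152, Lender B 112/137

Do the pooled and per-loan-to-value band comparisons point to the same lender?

LTV over 85%: Union Mortgage 3/12 = 25.0%, Lender B 2/14 = 14.3% → Union Mortgage
LTV 70–85%: Union Mortgage 62/77 = 80.5%, Lender B 80/109 = 73.4% → Union Mortgage
LTV under 70%: Union Mortgage 138/152 = 90.8%, Lender B 112/137 = 81.8% → Union Mortgage
Overall: Union Mortgage 203/241 = 84.2%, Lender B 194/260 = 74.6% → Union Mortgage
Union Mortgage wins overall and in every loan-to-value group — no reversal.

Yes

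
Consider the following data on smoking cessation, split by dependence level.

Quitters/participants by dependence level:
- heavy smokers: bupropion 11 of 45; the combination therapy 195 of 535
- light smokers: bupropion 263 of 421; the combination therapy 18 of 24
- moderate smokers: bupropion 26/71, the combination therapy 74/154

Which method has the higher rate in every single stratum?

Heavy smokers: bupropion 11/45 = 24.4%, the combination therapy 195/535 = 36.4% → the combination therapy
Light smokers: bupropion 263/421 = 62.5%, the combination therapy 18/24 = 75.0% → the combination therapy
Moderate smokers: bupropion 26/71 = 36.6%, the combination therapy 74/154 = 48.1% → the combination therapy
The combination therapy has the higher rate in all 3 groups.

the combination therapy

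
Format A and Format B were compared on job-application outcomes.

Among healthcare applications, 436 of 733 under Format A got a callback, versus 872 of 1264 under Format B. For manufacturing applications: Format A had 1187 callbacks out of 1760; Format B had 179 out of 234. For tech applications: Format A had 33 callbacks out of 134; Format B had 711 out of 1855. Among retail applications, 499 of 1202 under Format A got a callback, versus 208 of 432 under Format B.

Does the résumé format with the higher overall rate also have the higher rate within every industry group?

Healthcare: Format A 436/733 = 59.5%, Format B 872/1264 = 69.0% → Format B
Manufacturing: Format A 1187/1760 = 67.4%, Format B 179/234 = 76.5% → Format B
Tech: Format A 33/134 = 24.6%, Format B 711/1855 = 38.3% → Format B
Retail: Format A 499/1202 = 41.5%, Format B 208/432 = 48.1% → Format B
Overall: Format A 2155/3829 = 56.3%, Format B 1970/3785 = 52.0% → Format A
Format B wins each industry group but Format A wins overall — the comparison reverses. Format B's applications skew toward tech, which has a lower base rate.

No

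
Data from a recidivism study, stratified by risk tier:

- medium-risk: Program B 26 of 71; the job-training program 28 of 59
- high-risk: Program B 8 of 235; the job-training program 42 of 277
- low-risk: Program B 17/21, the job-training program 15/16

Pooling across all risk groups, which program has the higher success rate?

Medium-risk: Program B 26/71 = 36.6%, the job-training program 28/59 = 47.5% → the job-training program
High-risk: Program B 8/235 = 3.4%, the job-training program 42/277 = 15.2% → the job-training program
Low-risk: Program B 17/21 = 81.0%, the job-training program 15/16 = 93.8% → the job-training program
Overall: Program B 51/327 = 15.6%, the job-training program 85/352 = 24.1% → the job-training program

the job-training program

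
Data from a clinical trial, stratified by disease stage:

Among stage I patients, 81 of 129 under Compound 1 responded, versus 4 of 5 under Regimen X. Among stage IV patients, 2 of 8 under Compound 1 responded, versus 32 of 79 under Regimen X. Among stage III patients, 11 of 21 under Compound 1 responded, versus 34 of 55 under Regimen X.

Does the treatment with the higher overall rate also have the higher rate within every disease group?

Stage I: Compound 1 81/129 = 62.8%, Regimen X 4/5 = 80.0% → Regimen X
Stage IV: Compound 1 2/8 = 25.0%, Regimen X 32/79 = 40.5% → Regimen X
Stage III: Compound 1 11/21 = 52.4%, Regimen X 34/55 = 61.8% → Regimen X
Overall: Compound 1 94/158 = 59.5%, Regimen X 70/139 = 50.4% → Compound 1
Regimen X wins each disease group but Compound 1 wins overall — the comparison reverses. Regimen X's patients skew toward stage IV, which has a lower base rate.

No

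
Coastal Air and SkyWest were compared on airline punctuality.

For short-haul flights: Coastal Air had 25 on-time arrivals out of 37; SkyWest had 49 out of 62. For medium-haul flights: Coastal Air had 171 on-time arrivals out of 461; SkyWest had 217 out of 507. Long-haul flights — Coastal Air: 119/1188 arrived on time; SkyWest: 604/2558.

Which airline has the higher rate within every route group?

SkyWest

Short-haul: Coastal Air 25/37 = 67.6%, SkyWest 49/62 = 79.0% → SkyWest
Medium-haul: Coastal Air 171/461 = 37.1%, SkyWest 217/507 = 42.8% → SkyWest
Long-haul: Coastal Air 119/1188 = 10.0%, SkyWest 604/2558 = 23.6% → SkyWest
SkyWest has the higher rate in all 3 groups.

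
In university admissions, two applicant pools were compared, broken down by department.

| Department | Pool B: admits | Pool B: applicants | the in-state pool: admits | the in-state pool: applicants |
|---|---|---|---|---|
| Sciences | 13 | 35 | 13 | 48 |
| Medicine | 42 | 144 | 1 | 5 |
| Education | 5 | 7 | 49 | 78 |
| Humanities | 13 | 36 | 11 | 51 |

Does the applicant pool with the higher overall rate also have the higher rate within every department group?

No

Sciences: Pool B 13/35 = 37.1%, the in-state pool 13/48 = 27.1% → Pool B
Medicine: Pool B 42/144 = 29.2%, the in-state pool 1/5 = 20.0% → Pool B
Education: Pool B 5/7 = 71.4%, the in-state pool 49/78 = 62.8% → Pool B
Humanities: Pool B 13/36 = 36.1%, the in-state pool 11/51 = 21.6% → Pool B
Overall: Pool B 73/222 = 32.9%, the in-state pool 74/182 = 40.7% → the in-state pool
Pool B wins each department group but the in-state pool wins overall — the comparison reverses. Pool B's applicants skew toward Medicine, which has a lower base rate.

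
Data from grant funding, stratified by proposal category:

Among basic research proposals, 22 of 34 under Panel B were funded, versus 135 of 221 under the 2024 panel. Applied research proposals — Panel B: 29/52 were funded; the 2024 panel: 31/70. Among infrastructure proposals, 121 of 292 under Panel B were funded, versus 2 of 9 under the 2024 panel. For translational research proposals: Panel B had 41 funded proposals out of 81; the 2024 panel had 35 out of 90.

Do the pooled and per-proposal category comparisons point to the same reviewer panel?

No

Basic research: Panel B 22/34 = 64.7%, the 2024 panel 135/221 = 61.1% → Panel B
Applied research: Panel B 29/52 = 55.8%, the 2024 panel 31/70 = 44.3% → Panel B
Infrastructure: Panel B 121/292 = 41.4%, the 2024 panel 2/9 = 22.2% → Panel B
Translational research: Panel B 41/81 = 50.6%, the 2024 panel 35/90 = 38.9% → Panel B
Overall: Panel B 213/459 = 46.4%, the 2024 panel 203/390 = 52.1% → the 2024 panel
Panel B wins each proposal group but the 2024 panel wins overall — the comparison reverses. Panel B's proposals skew toward infrastructure, which has a lower base rate.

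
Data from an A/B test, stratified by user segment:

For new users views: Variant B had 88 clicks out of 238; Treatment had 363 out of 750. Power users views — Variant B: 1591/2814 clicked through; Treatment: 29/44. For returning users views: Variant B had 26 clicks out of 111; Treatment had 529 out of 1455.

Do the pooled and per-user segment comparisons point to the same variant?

New users: Variant B 88/238 = 37.0%, Treatment 363/750 = 48.4% → Treatment
Power users: Variant B 1591/2814 = 56.5%, Treatment 29/44 = 65.9% → Treatment
Returning users: Variant B 26/111 = 23.4%, Treatment 529/1455 = 36.4% → Treatment
Overall: Variant B 1705/3163 = 53.9%, Treatment 921/2249 = 41.0% → Variant B
Treatment wins each user group but Variant B wins overall — the comparison reverses. Treatment's views skew toward returning users, which has a lower base rate.

No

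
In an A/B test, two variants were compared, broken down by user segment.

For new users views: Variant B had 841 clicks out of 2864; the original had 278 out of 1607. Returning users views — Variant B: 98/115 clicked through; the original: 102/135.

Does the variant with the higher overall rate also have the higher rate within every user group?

Yes

New users: Variant B 841/2864 = 29.4%, the original 278/1607 = 17.3% → Variant B
Returning users: Variant B 98/115 = 85.2%, the original 102/135 = 75.6% → Variant B
Overall: Variant B 939/2979 = 31.5%, the original 380/1742 = 21.8% → Variant B
Variant B wins overall and in every user group — no reversal.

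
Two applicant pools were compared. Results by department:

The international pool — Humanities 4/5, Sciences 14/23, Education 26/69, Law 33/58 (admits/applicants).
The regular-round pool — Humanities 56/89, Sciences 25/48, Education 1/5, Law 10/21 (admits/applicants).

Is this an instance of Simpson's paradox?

Humanities: the international pool 4/5 = 80.0%, the regular-round pool 56/89 = 62.9% → the international pool
Sciences: the international pool 14/23 = 60.9%, the regular-round pool 25/48 = 52.1% → the international pool
Education: the international pool 26/69 = 37.7%, the regular-round pool 1/5 = 20.0% → the international pool
Law: the international pool 33/58 = 56.9%, the regular-round pool 10/21 = 47.6% → the international pool
Overall: the international pool 77/155 = 49.7%, the regular-round pool 92/163 = 56.4% → the regular-round pool
The international pool wins each department group but the regular-round pool wins overall — the comparison reverses. The international pool's applicants skew toward Education, which has a lower base rate.

Yes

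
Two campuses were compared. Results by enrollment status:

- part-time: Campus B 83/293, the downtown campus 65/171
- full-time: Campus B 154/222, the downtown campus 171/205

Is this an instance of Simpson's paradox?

No

Part-time: Campus B 83/293 = 28.3%, the downtown campus 65/171 = 38.0% → the downtown campus
Full-time: Campus B 154/222 = 69.4%, the downtown campus 171/205 = 83.4% → the downtown campus
Overall: Campus B 237/515 = 46.0%, the downtown campus 236/376 = 62.8% → the downtown campus
The downtown campus wins overall and in every enrollment group — no reversal.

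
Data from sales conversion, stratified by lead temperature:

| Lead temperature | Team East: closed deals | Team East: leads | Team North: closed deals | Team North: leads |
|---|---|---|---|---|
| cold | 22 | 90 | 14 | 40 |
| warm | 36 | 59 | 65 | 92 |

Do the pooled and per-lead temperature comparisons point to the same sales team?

Yes

Cold: Team East 22/90 = 24.4%, Team North 14/40 = 35.0% → Team North
Warm: Team East 36/59 = 61.0%, Team North 65/92 = 70.7% → Team North
Overall: Team East 58/149 = 38.9%, Team North 79/132 = 59.8% → Team North
Team North wins overall and in every lead group — no reversal.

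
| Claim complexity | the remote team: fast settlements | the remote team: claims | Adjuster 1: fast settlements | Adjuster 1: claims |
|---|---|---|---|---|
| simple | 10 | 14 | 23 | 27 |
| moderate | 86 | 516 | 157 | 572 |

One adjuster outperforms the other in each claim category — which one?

Simple: the remote team 10/14 = 71.4%, Adjuster 1 23/27 = 85.2% → Adjuster 1
Moderate: the remote team 86/516 = 16.7%, Adjuster 1 157/572 = 27.4% → Adjuster 1
Adjuster 1 has the higher rate in both groups.

Adjuster 1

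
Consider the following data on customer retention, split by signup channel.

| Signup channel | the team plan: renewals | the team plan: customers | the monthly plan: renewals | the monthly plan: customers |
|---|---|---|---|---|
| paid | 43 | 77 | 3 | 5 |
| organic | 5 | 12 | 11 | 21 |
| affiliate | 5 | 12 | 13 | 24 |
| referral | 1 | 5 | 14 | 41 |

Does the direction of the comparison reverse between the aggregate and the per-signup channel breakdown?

Paid: the team plan 43/77 = 55.8%, the monthly plan 3/5 = 60.0% → the monthly plan
Organic: the team plan 5/12 = 41.7%, the monthly plan 11/21 = 52.4% → the monthly plan
Affiliate: the team plan 5/12 = 41.7%, the monthly plan 13/24 = 54.2% → the monthly plan
Referral: the team plan 1/5 = 20.0%, the monthly plan 14/41 = 34.1% → the monthly plan
Overall: the team plan 54/106 = 50.9%, the monthly plan 41/91 = 45.1% → the team plan
The monthly plan wins each signup group but the team plan wins overall — the comparison reverses. The monthly plan's customers skew toward referral, which has a lower base rate.

Yes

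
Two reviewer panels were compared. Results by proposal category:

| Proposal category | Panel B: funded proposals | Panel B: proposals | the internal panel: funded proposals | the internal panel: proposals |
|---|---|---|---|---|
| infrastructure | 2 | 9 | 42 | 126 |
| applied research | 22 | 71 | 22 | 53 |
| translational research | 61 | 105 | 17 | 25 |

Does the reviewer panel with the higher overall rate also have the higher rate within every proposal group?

Infrastructure: Panel B 2/9 = 22.2%, the internal panel 42/126 = 33.3% → the internal panel
Applied research: Panel B 22/71 = 31.0%, the internal panel 22/53 = 41.5% → the internal panel
Translational research: Panel B 61/105 = 58.1%, the internal panel 17/25 = 68.0% → the internal panel
Overall: Panel B 85/185 = 45.9%, the internal panel 81/204 = 39.7% → Panel B
The internal panel wins each proposal group but Panel B wins overall — the comparison reverses. The internal panel's proposals skew toward infrastructure, which has a lower base rate.

No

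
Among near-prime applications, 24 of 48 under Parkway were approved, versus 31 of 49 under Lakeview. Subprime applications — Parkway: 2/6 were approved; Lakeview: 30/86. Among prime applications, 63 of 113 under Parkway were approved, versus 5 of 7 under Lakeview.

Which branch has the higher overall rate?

Parkway

Near-prime: Parkway 24/48 = 50.0%, Lakeview 31/49 = 63.3% → Lakeview
Subprime: Parkway 2/6 = 33.3%, Lakeview 30/86 = 34.9% → Lakeview
Prime: Parkway 63/113 = 55.8%, Lakeview 5/7 = 71.4% → Lakeview
Overall: Parkway 89/167 = 53.3%, Lakeview 66/142 = 46.5% → Parkway
(Lakeview wins every credit group but Parkway wins overall — Lakeview's applications skew toward the low-rate subprime group.)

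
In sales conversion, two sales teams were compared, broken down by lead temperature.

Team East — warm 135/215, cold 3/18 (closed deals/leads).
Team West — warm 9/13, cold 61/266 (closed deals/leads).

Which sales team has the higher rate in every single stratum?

Warm: Team East 135/215 = 62.8%, Team West 9/13 = 69.2% → Team West
Cold: Team East 3/18 = 16.7%, Team West 61/266 = 22.9% → Team West
Team West has the higher rate in both groups.

Team West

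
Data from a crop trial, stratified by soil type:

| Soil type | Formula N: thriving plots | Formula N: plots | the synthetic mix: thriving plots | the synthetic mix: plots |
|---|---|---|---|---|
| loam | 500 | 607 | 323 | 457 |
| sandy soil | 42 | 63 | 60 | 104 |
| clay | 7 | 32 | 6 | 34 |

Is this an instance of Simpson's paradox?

No

Loam: Formula N 500/607 = 82.4%, the synthetic mix 323/457 = 70.7% → Formula N
Sandy soil: Formula N 42/63 = 66.7%, the synthetic mix 60/104 = 57.7% → Formula N
Clay: Formula N 7/32 = 21.9%, the synthetic mix 6/34 = 17.6% → Formula N
Overall: Formula N 549/702 = 78.2%, the synthetic mix 389/595 = 65.4% → Formula N
Formula N wins overall and in every soil group — no reversal.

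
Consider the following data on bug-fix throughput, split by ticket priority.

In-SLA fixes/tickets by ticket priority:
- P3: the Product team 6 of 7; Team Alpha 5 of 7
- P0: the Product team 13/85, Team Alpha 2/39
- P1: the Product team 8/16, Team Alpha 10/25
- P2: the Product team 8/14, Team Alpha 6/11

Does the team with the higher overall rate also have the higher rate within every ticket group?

Yes

P3: the Product team 6/7 = 85.7%, Team Alpha 5/7 = 71.4% → the Product team
P0: the Product team 13/85 = 15.3%, Team Alpha 2/39 = 5.1% → the Product team
P1: the Product team 8/16 = 50.0%, Team Alpha 10/25 = 40.0% → the Product team
P2: the Product team 8/14 = 57.1%, Team Alpha 6/11 = 54.5% → the Product team
Overall: the Product team 35/122 = 28.7%, Team Alpha 23/82 = 28.0% → the Product team
The Product team wins overall and in every ticket group — no reversal.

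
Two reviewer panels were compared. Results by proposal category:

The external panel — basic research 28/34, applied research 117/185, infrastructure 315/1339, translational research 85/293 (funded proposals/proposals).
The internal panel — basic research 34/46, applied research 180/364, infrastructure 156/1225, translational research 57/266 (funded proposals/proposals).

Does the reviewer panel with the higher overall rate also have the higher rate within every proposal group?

Basic research: the external panel 28/34 = 82.4%, the internal panel 34/46 = 73.9% → the external panel
Applied research: the external panel 117/185 = 63.2%, the internal panel 180/364 = 49.5% → the external panel
Infrastructure: the external panel 315/1339 = 23.5%, the internal panel 156/1225 = 12.7% → the external panel
Translational research: the external panel 85/293 = 29.0%, the internal panel 57/266 = 21.4% → the external panel
Overall: the external panel 545/1851 = 29.4%, the internal panel 427/1901 = 22.5% → the external panel
The external panel wins overall and in every proposal group — no reversal.

Yes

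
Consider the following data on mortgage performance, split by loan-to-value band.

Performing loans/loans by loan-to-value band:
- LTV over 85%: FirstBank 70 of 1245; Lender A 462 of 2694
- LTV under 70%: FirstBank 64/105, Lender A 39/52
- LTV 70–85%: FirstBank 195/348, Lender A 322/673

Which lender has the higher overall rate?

LTV over 85%: FirstBank 70/1245 = 5.6%, Lender A 462/2694 = 17.1% → Lender A
LTV under 70%: FirstBank 64/105 = 61.0%, Lender A 39/52 = 75.0% → Lender A
LTV 70–85%: FirstBank 195/348 = 56.0%, Lender A 322/673 = 47.8% → FirstBank
Overall: FirstBank 329/1698 = 19.4%, Lender A 823/3419 = 24.1% → Lender A
(Neither sweeps every loan-to-value group, but Lender A has the higher pooled rate.)

Lender A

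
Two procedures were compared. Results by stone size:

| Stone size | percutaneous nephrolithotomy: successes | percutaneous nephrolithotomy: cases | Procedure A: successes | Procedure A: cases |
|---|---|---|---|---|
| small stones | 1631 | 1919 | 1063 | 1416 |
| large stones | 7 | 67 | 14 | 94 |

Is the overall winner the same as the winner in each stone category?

No

Small stones: percutaneous nephrolithotomy 1631/1919 = 85.0%, Procedure A 1063/1416 = 75.1% → percutaneous nephrolithotomy
Large stones: percutaneous nephrolithotomy 7/67 = 10.4%, Procedure A 14/94 = 14.9% → Procedure A
Overall: percutaneous nephrolithotomy 1638/1986 = 82.5%, Procedure A 1077/1510 = 71.3% → percutaneous nephrolithotomy
Neither sweeps: percutaneous nephrolithotomy wins 1 of 2 groups, Procedure A wins 1. Percutaneous nephrolithotomy wins overall but not every group — no Simpson reversal.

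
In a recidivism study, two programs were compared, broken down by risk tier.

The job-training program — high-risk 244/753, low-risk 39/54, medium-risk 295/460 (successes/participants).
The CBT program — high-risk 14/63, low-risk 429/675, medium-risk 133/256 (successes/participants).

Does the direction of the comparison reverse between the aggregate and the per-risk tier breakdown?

High-risk: the job-training program 244/753 = 32.4%, the CBT program 14/63 = 22.2% → the job-training program
Low-risk: the job-training program 39/54 = 72.2%, the CBT program 429/675 = 63.6% → the job-training program
Medium-risk: the job-training program 295/460 = 64.1%, the CBT program 133/256 = 52.0% → the job-training program
Overall: the job-training program 578/1267 = 45.6%, the CBT program 576/994 = 57.9% → the CBT program
The job-training program wins each risk group but the CBT program wins overall — the comparison reverses. The job-training program's participants skew toward high-risk, which has a lower base rate.

Yes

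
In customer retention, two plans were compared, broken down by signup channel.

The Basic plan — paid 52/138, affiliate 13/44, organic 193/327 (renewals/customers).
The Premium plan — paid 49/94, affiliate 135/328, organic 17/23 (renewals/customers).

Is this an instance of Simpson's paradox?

Paid: the Basic plan 52/138 = 37.7%, the Premium plan 49/94 = 52.1% → the Premium plan
Affiliate: the Basic plan 13/44 = 29.5%, the Premium plan 135/328 = 41.2% → the Premium plan
Organic: the Basic plan 193/327 = 59.0%, the Premium plan 17/23 = 73.9% → the Premium plan
Overall: the Basic plan 258/509 = 50.7%, the Premium plan 201/445 = 45.2% → the Basic plan
The Premium plan wins each signup group but the Basic plan wins overall — the comparison reverses. The Premium plan's customers skew toward affiliate, which has a lower base rate.

Yes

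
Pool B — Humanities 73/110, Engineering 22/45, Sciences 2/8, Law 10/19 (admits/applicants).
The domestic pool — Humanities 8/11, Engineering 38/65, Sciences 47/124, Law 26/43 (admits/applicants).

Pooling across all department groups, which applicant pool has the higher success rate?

Humanities: Pool B 73/110 = 66.4%, the domestic pool 8/11 = 72.7% → the domestic pool
Engineering: Pool B 22/45 = 48.9%, the domestic pool 38/65 = 58.5% → the domestic pool
Sciences: Pool B 2/8 = 25.0%, the domestic pool 47/124 = 37.9% → the domestic pool
Law: Pool B 10/19 = 52.6%, the domestic pool 26/43 = 60.5% → the domestic pool
Overall: Pool B 107/182 = 58.8%, the domestic pool 119/243 = 49.0% → Pool B
(The domestic pool wins every department group but Pool B wins overall — the domestic pool's applicants skew toward the low-rate Sciences group.)

Pool B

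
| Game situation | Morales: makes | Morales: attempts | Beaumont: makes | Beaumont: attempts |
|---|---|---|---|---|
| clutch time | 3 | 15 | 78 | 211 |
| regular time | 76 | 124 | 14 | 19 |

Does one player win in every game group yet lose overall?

Yes

Clutch time: Morales 3/15 = 20.0%, Beaumont 78/211 = 37.0% → Beaumont
Regular time: Morales 76/124 = 61.3%, Beaumont 14/19 = 73.7% → Beaumont
Overall: Morales 79/139 = 56.8%, Beaumont 92/230 = 40.0% → Morales
Beaumont wins each game group but Morales wins overall — the comparison reverses. Beaumont's attempts skew toward clutch time, which has a lower base rate.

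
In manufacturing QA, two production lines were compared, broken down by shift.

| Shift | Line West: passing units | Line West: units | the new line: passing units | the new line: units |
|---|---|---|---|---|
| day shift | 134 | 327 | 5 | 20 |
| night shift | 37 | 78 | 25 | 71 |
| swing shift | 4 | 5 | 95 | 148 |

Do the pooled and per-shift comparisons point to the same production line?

No

Day shift: Line West 134/327 = 41.0%, the new line 5/20 = 25.0% → Line West
Night shift: Line West 37/78 = 47.4%, the new line 25/71 = 35.2% → Line West
Swing shift: Line West 4/5 = 80.0%, the new line 95/148 = 64.2% → Line West
Overall: Line West 175/410 = 42.7%, the new line 125/239 = 52.3% → the new line
Line West wins each shift group but the new line wins overall — the comparison reverses. Line West's units skew toward day shift, which has a lower base rate.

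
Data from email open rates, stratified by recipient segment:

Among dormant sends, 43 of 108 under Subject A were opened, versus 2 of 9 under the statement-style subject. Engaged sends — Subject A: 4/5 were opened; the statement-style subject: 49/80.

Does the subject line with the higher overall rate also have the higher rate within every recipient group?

Dormant: Subject A 43/108 = 39.8%, the statement-style subject 2/9 = 22.2% → Subject A
Engaged: Subject A 4/5 = 80.0%, the statement-style subject 49/80 = 61.2% → Subject A
Overall: Subject A 47/113 = 41.6%, the statement-style subject 51/89 = 57.3% → the statement-style subject
Subject A wins each recipient group but the statement-style subject wins overall — the comparison reverses. Subject A's sends skew toward dormant, which has a lower base rate.

No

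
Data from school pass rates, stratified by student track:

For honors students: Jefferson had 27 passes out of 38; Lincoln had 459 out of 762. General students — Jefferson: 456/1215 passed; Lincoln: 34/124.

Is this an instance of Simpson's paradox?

Yes

Honors: Jefferson 27/38 = 71.1%, Lincoln 459/762 = 60.2% → Jefferson
General: Jefferson 456/1215 = 37.5%, Lincoln 34/124 = 27.4% → Jefferson
Overall: Jefferson 483/1253 = 38.5%, Lincoln 493/886 = 55.6% → Lincoln
Jefferson wins each student group but Lincoln wins overall — the comparison reverses. Jefferson's students skew toward general, which has a lower base rate.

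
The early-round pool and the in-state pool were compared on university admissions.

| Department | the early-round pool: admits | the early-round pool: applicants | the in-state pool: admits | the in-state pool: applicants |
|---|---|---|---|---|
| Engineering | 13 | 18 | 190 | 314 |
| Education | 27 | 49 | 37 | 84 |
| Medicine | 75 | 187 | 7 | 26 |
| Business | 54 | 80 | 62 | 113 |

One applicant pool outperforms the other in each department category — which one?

Engineering: the early-round pool 13/18 = 72.2%, the in-state pool 190/314 = 60.5% → the early-round pool
Education: the early-round pool 27/49 = 55.1%, the in-state pool 37/84 = 44.0% → the early-round pool
Medicine: the early-round pool 75/187 = 40.1%, the in-state pool 7/26 = 26.9% → the early-round pool
Business: the early-round pool 54/80 = 67.5%, the in-state pool 62/113 = 54.9% → the early-round pool
The early-round pool has the higher rate in all 4 groups.

the early-round pool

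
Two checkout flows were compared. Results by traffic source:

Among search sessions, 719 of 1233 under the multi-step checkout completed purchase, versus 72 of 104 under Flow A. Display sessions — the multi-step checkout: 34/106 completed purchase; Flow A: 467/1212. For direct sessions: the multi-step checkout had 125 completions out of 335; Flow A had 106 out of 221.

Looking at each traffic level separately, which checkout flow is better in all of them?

Flow A

Search: the multi-step checkout 719/1233 = 58.3%, Flow A 72/104 = 69.2% → Flow A
Display: the multi-step checkout 34/106 = 32.1%, Flow A 467/1212 = 38.5% → Flow A
Direct: the multi-step checkout 125/335 = 37.3%, Flow A 106/221 = 48.0% → Flow A
Flow A has the higher rate in all 3 groups.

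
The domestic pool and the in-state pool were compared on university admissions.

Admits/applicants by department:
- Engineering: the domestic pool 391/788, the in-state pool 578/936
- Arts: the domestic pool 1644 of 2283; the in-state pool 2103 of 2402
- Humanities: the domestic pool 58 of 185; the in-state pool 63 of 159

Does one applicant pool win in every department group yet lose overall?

Engineering: the domestic pool 391/788 = 49.6%, the in-state pool 578/936 = 61.8% → the in-state pool
Arts: the domestic pool 1644/2283 = 72.0%, the in-state pool 2103/2402 = 87.6% → the in-state pool
Humanities: the domestic pool 58/185 = 31.4%, the in-state pool 63/159 = 39.6% → the in-state pool
Overall: the domestic pool 2093/3256 = 64.3%, the in-state pool 2744/3497 = 78.5% → the in-state pool
The in-state pool wins overall and in every department group — no reversal.

No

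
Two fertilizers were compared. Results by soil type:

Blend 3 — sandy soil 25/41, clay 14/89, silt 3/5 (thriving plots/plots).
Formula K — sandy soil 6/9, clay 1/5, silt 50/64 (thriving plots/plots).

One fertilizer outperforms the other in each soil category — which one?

Sandy soil: Blend 3 25/41 = 61.0%, Formula K 6/9 = 66.7% → Formula K
Clay: Blend 3 14/89 = 15.7%, Formula K 1/5 = 20.0% → Formula K
Silt: Blend 3 3/5 = 60.0%, Formula K 50/64 = 78.1% → Formula K
Formula K has the higher rate in all 3 groups.

Formula K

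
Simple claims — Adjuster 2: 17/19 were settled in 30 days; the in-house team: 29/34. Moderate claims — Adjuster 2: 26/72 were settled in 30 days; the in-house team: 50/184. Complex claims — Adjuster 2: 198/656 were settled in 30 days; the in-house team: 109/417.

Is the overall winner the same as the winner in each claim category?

Simple: Adjuster 2 17/19 = 89.5%, the in-house team 29/34 = 85.3% → Adjuster 2
Moderate: Adjuster 2 26/72 = 36.1%, the in-house team 50/184 = 27.2% → Adjuster 2
Complex: Adjuster 2 198/656 = 30.2%, the in-house team 109/417 = 26.1% → Adjuster 2
Overall: Adjuster 2 241/747 = 32.3%, the in-house team 188/635 = 29.6% → Adjuster 2
Adjuster 2 wins overall and in every claim group — no reversal.

Yes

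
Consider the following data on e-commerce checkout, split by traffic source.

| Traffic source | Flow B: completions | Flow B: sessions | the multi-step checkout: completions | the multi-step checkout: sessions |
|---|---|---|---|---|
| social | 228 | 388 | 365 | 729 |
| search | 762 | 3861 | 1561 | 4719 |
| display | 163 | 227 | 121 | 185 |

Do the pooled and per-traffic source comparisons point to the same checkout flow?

Social: Flow B 228/388 = 58.8%, the multi-step checkout 365/729 = 50.1% → Flow B
Search: Flow B 762/3861 = 19.7%, the multi-step checkout 1561/4719 = 33.1% → the multi-step checkout
Display: Flow B 163/227 = 71.8%, the multi-step checkout 121/185 = 65.4% → Flow B
Overall: Flow B 1153/4476 = 25.8%, the multi-step checkout 2047/5633 = 36.3% → the multi-step checkout
Neither sweeps: Flow B wins 2 of 3 groups, the multi-step checkout wins 1. The multi-step checkout wins overall but not every group — no Simpson reversal.

No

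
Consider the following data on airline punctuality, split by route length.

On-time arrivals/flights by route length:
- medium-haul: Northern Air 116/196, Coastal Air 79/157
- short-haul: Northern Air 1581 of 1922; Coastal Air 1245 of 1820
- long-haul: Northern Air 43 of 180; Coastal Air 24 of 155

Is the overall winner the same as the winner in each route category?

Medium-haul: Northern Air 116/196 = 59.2%, Coastal Air 79/157 = 50.3% → Northern Air
Short-haul: Northern Air 1581/1922 = 82.3%, Coastal Air 1245/1820 = 68.4% → Northern Air
Long-haul: Northern Air 43/180 = 23.9%, Coastal Air 24/155 = 15.5% → Northern Air
Overall: Northern Air 1740/2298 = 75.7%, Coastal Air 1348/2132 = 63.2% → Northern Air
Northern Air wins overall and in every route group — no reversal.

Yes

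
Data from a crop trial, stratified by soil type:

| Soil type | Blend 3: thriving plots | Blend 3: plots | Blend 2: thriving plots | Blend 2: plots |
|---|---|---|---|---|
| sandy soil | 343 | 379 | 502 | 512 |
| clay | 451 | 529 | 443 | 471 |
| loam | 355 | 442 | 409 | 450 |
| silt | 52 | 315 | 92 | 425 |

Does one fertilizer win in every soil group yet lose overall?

No

Sandy soil: Blend 3 343/379 = 90.5%, Blend 2 502/512 = 98.0% → Blend 2
Clay: Blend 3 451/529 = 85.3%, Blend 2 443/471 = 94.1% → Blend 2
Loam: Blend 3 355/442 = 80.3%, Blend 2 409/450 = 90.9% → Blend 2
Silt: Blend 3 52/315 = 16.5%, Blend 2 92/425 = 21.6% → Blend 2
Overall: Blend 3 1201/1665 = 72.1%, Blend 2 1446/1858 = 77.8% → Blend 2
Blend 2 wins overall and in every soil group — no reversal.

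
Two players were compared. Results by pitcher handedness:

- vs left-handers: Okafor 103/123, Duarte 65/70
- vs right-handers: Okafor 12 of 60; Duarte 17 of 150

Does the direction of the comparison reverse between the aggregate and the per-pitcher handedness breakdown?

No

Vs left-handers: Okafor 103/123 = 83.7%, Duarte 65/70 = 92.9% → Duarte
Vs right-handers: Okafor 12/60 = 20.0%, Duarte 17/150 = 11.3% → Okafor
Overall: Okafor 115/183 = 62.8%, Duarte 82/220 = 37.3% → Okafor
Neither sweeps: Okafor wins 1 of 2 groups, Duarte wins 1. Okafor wins overall but not every group — no Simpson reversal.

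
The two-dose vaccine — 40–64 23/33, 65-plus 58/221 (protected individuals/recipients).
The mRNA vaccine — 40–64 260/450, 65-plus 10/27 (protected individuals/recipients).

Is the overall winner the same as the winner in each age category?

No

40–64: the two-dose vaccine 23/33 = 69.7%, the mRNA vaccine 260/450 = 57.8% → the two-dose vaccine
65-plus: the two-dose vaccine 58/221 = 26.2%, the mRNA vaccine 10/27 = 37.0% → the mRNA vaccine
Overall: the two-dose vaccine 81/254 = 31.9%, the mRNA vaccine 270/477 = 56.6% → the mRNA vaccine
Neither sweeps: the two-dose vaccine wins 1 of 2 groups, the mRNA vaccine wins 1. The mRNA vaccine wins overall but not every group — no Simpson reversal.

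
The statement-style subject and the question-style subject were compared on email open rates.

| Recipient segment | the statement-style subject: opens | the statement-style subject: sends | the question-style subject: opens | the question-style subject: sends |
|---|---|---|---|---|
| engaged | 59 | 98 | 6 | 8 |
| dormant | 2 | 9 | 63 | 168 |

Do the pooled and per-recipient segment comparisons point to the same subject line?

Engaged: the statement-style subject 59/98 = 60.2%, the question-style subject 6/8 = 75.0% → the question-style subject
Dormant: the statement-style subject 2/9 = 22.2%, the question-style subject 63/168 = 37.5% → the question-style subject
Overall: the statement-style subject 61/107 = 57.0%, the question-style subject 69/176 = 39.2% → the statement-style subject
The question-style subject wins each recipient group but the statement-style subject wins overall — the comparison reverses. The question-style subject's sends skew toward dormant, which has a lower base rate.

No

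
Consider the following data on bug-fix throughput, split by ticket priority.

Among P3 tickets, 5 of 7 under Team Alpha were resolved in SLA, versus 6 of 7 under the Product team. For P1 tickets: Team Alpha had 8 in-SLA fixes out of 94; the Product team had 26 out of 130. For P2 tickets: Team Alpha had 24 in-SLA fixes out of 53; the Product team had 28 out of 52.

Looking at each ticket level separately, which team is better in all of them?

the Product team

P3: Team Alpha 5/7 = 71.4%, the Product team 6/7 = 85.7% → the Product team
P1: Team Alpha 8/94 = 8.5%, the Product team 26/130 = 20.0% → the Product team
P2: Team Alpha 24/53 = 45.3%, the Product team 28/52 = 53.8% → the Product team
The Product team has the higher rate in all 3 groups.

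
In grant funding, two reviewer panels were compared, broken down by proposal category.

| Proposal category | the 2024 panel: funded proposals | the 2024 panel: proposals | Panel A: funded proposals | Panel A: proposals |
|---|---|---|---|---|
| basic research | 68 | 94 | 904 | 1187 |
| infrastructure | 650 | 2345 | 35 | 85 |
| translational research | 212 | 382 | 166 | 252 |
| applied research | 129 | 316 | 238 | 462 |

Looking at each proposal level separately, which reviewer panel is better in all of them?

Basic research: the 2024 panel 68/94 = 72.3%, Panel A 904/1187 = 76.2% → Panel A
Infrastructure: the 2024 panel 650/2345 = 27.7%, Panel A 35/85 = 41.2% → Panel A
Translational research: the 2024 panel 212/382 = 55.5%, Panel A 166/252 = 65.9% → Panel A
Applied research: the 2024 panel 129/316 = 40.8%, Panel A 238/462 = 51.5% → Panel A
Panel A has the higher rate in all 4 groups.

Panel A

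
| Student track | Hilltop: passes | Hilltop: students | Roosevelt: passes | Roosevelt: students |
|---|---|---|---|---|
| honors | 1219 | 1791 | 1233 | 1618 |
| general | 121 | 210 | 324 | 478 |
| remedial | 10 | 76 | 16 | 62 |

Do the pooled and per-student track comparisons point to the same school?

Honors: Hilltop 1219/1791 = 68.1%, Roosevelt 1233/1618 = 76.2% → Roosevelt
General: Hilltop 121/210 = 57.6%, Roosevelt 324/478 = 67.8% → Roosevelt
Remedial: Hilltop 10/76 = 13.2%, Roosevelt 16/62 = 25.8% → Roosevelt
Overall: Hilltop 1350/2077 = 65.0%, Roosevelt 1573/2158 = 72.9% → Roosevelt
Roosevelt wins overall and in every student group — no reversal.

Yes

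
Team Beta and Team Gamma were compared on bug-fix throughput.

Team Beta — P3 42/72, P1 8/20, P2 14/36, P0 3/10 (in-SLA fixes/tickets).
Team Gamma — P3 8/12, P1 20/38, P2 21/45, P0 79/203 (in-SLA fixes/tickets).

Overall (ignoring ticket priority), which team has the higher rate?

P3: Team Beta 42/72 = 58.3%, Team Gamma 8/12 = 66.7% → Team Gamma
P1: Team Beta 8/20 = 40.0%, Team Gamma 20/38 = 52.6% → Team Gamma
P2: Team Beta 14/36 = 38.9%, Team Gamma 21/45 = 46.7% → Team Gamma
P0: Team Beta 3/10 = 30.0%, Team Gamma 79/203 = 38.9% → Team Gamma
Overall: Team Beta 67/138 = 48.6%, Team Gamma 128/298 = 43.0% → Team Beta
(Team Gamma wins every ticket group but Team Beta wins overall — Team Gamma's tickets skew toward the low-rate P0 group.)

Team Beta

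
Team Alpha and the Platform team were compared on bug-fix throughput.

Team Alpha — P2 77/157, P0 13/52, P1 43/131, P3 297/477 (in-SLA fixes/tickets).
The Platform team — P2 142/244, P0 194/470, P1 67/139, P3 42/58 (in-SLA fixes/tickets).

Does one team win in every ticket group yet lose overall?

P2: Team Alpha 77/157 = 49.0%, the Platform team 142/244 = 58.2% → the Platform team
P0: Team Alpha 13/52 = 25.0%, the Platform team 194/470 = 41.3% → the Platform team
P1: Team Alpha 43/131 = 32.8%, the Platform team 67/139 = 48.2% → the Platform team
P3: Team Alpha 297/477 = 62.3%, the Platform team 42/58 = 72.4% → the Platform team
Overall: Team Alpha 430/817 = 52.6%, the Platform team 445/911 = 48.8% → Team Alpha
The Platform team wins each ticket group but Team Alpha wins overall — the comparison reverses. The Platform team's tickets skew toward P0, which has a lower base rate.

Yes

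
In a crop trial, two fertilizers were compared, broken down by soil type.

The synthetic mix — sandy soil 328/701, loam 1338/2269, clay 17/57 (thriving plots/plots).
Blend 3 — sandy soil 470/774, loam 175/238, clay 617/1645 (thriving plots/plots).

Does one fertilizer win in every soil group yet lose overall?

Yes

Sandy soil: the synthetic mix 328/701 = 46.8%, Blend 3 470/774 = 60.7% → Blend 3
Loam: the synthetic mix 1338/2269 = 59.0%, Blend 3 175/238 = 73.5% → Blend 3
Clay: the synthetic mix 17/57 = 29.8%, Blend 3 617/1645 = 37.5% → Blend 3
Overall: the synthetic mix 1683/3027 = 55.6%, Blend 3 1262/2657 = 47.5% → the synthetic mix
Blend 3 wins each soil group but the synthetic mix wins overall — the comparison reverses. Blend 3's plots skew toward clay, which has a lower base rate.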